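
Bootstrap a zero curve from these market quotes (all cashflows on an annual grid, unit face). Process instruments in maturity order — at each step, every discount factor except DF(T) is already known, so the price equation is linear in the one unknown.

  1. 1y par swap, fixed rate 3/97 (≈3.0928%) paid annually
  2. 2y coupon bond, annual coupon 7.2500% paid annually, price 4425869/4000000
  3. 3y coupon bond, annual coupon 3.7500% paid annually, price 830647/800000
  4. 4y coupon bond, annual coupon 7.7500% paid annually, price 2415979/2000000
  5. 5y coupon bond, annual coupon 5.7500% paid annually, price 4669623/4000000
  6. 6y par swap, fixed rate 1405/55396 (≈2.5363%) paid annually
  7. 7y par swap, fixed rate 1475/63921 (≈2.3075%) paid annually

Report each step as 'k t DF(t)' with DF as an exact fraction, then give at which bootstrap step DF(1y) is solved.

1 1 97/100
2 2 9661/10000
3 3 2327/2500
4 4 9149/10000
5 5 8983/10000
6 6 1719/2000
7 7 341/400
DF(1y) is solved at step 1

step 1 [1y] swap r/1=3/97: DF=(1 − 3/97·(0))/(1+3/97) = 97/100 ≈ 0.970000
step 2 [2y] bond c/1=29/400: DF=(4425869/4000000 − 29/400·(0.970000))/(1+29/400) = 9661/10000 ≈ 0.966100
step 3 [3y] bond c/1=3/80: DF=(830647/800000 − 3/80·(0.970000+0.966100))/(1+3/80) = 2327/2500 ≈ 0.930800
step 4 [4y] bond c/1=31/400: DF=(2415979/2000000 − 31/400·(0.970000+0.966100+0.930800))/(1+31/400) = 9149/10000 ≈ 0.914900
step 5 [5y] bond c/1=23/400: DF=(4669623/4000000 − 23/400·(0.970000+0.966100+0.930800+0.914900))/(1+23/400) = 8983/10000 ≈ 0.898300
step 6 [6y] swap r/1=1405/55396: DF=(1 − 1405/55396·(0.970000+0.966100+0.930800+0.914900+0.898300))/(1+1405/55396) = 1719/2000 ≈ 0.859500
step 7 [7y] swap r/1=1475/63921: DF=(1 − 1475/63921·(0.970000+0.966100+0.930800+0.914900+0.898300+0.859500))/(1+1475/63921) = 341/400 ≈ 0.852500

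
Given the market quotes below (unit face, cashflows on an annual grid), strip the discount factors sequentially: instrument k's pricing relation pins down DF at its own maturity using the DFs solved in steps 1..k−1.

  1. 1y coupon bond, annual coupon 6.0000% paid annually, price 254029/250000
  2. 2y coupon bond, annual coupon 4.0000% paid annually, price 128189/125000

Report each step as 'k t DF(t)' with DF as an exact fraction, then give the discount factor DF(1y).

1 1 4793/5000
2 2 2373/2500
DF(1y) = 4793/5000 ≈ 0.958600

step 1 [1y] bond c/1=3/50: DF=(254029/250000 − 3/50·(0))/(1+3/50) = 4793/5000 ≈ 0.958600
step 2 [2y] bond c/1=1/25: DF=(128189/125000 − 1/25·(0.958600))/(1+1/25) = 2373/2500 ≈ 0.949200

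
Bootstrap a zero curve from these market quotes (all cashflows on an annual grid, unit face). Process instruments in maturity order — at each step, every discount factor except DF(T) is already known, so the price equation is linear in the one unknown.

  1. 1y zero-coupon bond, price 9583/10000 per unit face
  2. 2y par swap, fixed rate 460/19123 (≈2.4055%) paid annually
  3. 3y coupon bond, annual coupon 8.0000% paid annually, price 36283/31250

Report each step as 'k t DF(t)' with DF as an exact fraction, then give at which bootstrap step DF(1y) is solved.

step 1 [1y] zero: DF = P = 9583/10000 ≈ 0.958300
step 2 [2y] swap r/1=460/19123: DF=(1 − 460/19123·(0.958300))/(1+460/19123) = 477/500 ≈ 0.954000
step 3 [3y] bond c/1=2/25: DF=(36283/31250 − 2/25·(0.958300+0.954000))/(1+2/25) = 4667/5000 ≈ 0.933400

1 1 9583/10000
2 2 477/500
3 3 4667/5000
DF(1y) is solved at step 1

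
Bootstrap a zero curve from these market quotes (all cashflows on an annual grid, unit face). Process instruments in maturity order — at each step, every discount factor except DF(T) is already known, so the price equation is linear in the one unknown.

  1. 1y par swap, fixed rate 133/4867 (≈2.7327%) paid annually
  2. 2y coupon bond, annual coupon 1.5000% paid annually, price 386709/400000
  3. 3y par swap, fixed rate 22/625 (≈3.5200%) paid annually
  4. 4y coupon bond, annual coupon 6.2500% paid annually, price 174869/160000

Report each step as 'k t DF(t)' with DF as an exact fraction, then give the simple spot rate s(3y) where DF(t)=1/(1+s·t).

1 1 4867/5000
2 2 9381/10000
3 3 901/1000
4 4 1079/1250
s(3y) = (1/(901/1000) − 1)/(3) = 33/901 ≈ 3.6626%

step 1 [1y] swap r/1=133/4867: DF=(1 − 133/4867·(0))/(1+133/4867) = 4867/5000 ≈ 0.973400
step 2 [2y] bond c/1=3/200: DF=(386709/400000 − 3/200·(0.973400))/(1+3/200) = 9381/10000 ≈ 0.938100
step 3 [3y] swap r/1=22/625: DF=(1 − 22/625·(0.973400+0.938100))/(1+22/625) = 901/1000 ≈ 0.901000
step 4 [4y] bond c/1=1/16: DF=(174869/160000 − 1/16·(0.973400+0.938100+0.901000))/(1+1/16) = 1079/1250 ≈ 0.863200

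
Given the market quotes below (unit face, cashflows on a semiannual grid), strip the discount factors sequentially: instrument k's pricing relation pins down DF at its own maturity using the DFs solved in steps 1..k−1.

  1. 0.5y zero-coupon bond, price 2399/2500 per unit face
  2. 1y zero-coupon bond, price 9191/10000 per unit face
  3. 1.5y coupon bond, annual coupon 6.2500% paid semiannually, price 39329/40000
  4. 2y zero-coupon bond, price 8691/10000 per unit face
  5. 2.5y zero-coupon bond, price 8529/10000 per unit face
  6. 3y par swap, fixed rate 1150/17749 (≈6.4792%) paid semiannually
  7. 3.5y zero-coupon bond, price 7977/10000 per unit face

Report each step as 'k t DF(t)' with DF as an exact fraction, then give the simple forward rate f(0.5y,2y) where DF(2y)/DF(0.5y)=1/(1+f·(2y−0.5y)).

1 1/2 2399/2500
2 1 9191/10000
3 3/2 1793/2000
4 2 8691/10000
5 5/2 8529/10000
6 3 331/400
7 7/2 7977/10000
f(0.5y,2y) = ((2399/2500)/(8691/10000) − 1)/(3/2) = 1810/26073 ≈ 6.9420%

step 1 [0.5y] zero: DF = P = 2399/2500 ≈ 0.959600
step 2 [1y] zero: DF = P = 9191/10000 ≈ 0.919100
step 3 [1.5y] bond c/2=1/32: DF=(39329/40000 − 1/32·(0.959600+0.919100))/(1+1/32) = 1793/2000 ≈ 0.896500
step 4 [2y] zero: DF = P = 8691/10000 ≈ 0.869100
step 5 [2.5y] zero: DF = P = 8529/10000 ≈ 0.852900
step 6 [3y] swap r/2=575/17749: DF=(1 − 575/17749·(0.959600+0.919100+0.896500+0.869100+0.852900))/(1+575/17749) = 331/400 ≈ 0.827500
step 7 [3.5y] zero: DF = P = 7977/10000 ≈ 0.797700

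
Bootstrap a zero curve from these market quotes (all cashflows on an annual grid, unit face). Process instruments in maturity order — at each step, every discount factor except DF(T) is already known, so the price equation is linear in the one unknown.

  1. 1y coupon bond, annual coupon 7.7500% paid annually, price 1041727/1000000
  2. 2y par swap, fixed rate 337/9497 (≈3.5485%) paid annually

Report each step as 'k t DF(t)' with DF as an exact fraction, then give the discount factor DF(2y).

step 1 [1y] bond c/1=31/400: DF=(1041727/1000000 − 31/400·(0))/(1+31/400) = 2417/2500 ≈ 0.966800
step 2 [2y] swap r/1=337/9497: DF=(1 − 337/9497·(0.966800))/(1+337/9497) = 4663/5000 ≈ 0.932600

1 1 2417/2500
2 2 4663/5000
DF(2y) = 4663/5000 ≈ 0.932600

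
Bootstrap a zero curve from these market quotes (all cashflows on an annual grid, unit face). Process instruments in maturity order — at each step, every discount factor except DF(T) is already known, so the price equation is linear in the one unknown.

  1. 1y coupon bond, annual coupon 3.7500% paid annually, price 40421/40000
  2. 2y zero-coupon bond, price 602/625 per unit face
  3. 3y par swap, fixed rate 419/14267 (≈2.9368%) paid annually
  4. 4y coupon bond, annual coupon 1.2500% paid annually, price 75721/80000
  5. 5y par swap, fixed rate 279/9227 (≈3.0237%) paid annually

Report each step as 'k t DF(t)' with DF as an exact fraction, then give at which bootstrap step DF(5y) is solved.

1 1 487/500
2 2 602/625
3 3 4581/5000
4 4 2249/2500
5 5 1721/2000
DF(5y) is solved at step 5

step 1 [1y] bond c/1=3/80: DF=(40421/40000 − 3/80·(0))/(1+3/80) = 487/500 ≈ 0.974000
step 2 [2y] zero: DF = P = 602/625 ≈ 0.963200
step 3 [3y] swap r/1=419/14267: DF=(1 − 419/14267·(0.974000+0.963200))/(1+419/14267) = 4581/5000 ≈ 0.916200
step 4 [4y] bond c/1=1/80: DF=(75721/80000 − 1/80·(0.974000+0.963200+0.916200))/(1+1/80) = 2249/2500 ≈ 0.899600
step 5 [5y] swap r/1=279/9227: DF=(1 − 279/9227·(0.974000+0.963200+0.916200+0.899600))/(1+279/9227) = 1721/2000 ≈ 0.860500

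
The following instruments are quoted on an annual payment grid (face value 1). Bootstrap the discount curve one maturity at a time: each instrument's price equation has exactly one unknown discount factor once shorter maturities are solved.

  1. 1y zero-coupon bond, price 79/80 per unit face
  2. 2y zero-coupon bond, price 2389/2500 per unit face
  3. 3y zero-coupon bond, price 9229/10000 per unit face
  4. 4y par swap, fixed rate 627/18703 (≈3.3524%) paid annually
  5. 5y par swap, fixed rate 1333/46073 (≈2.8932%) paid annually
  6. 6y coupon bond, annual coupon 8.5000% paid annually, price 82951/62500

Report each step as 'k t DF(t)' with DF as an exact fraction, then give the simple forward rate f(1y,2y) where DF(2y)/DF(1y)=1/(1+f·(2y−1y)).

1 1 79/80
2 2 2389/2500
3 3 9229/10000
4 4 4373/5000
5 5 8667/10000
6 6 8623/10000
f(1y,2y) = ((79/80)/(2389/2500) − 1)/(1) = 319/9556 ≈ 3.3382%

step 1 [1y] zero: DF = P = 79/80 ≈ 0.987500
step 2 [2y] zero: DF = P = 2389/2500 ≈ 0.955600
step 3 [3y] zero: DF = P = 9229/10000 ≈ 0.922900
step 4 [4y] swap r/1=627/18703: DF=(1 − 627/18703·(0.987500+0.955600+0.922900))/(1+627/18703) = 4373/5000 ≈ 0.874600
step 5 [5y] swap r/1=1333/46073: DF=(1 − 1333/46073·(0.987500+0.955600+0.922900+0.874600))/(1+1333/46073) = 8667/10000 ≈ 0.866700
step 6 [6y] bond c/1=17/200: DF=(82951/62500 − 17/200·(0.987500+0.955600+0.922900+0.874600+0.866700))/(1+17/200) = 8623/10000 ≈ 0.862300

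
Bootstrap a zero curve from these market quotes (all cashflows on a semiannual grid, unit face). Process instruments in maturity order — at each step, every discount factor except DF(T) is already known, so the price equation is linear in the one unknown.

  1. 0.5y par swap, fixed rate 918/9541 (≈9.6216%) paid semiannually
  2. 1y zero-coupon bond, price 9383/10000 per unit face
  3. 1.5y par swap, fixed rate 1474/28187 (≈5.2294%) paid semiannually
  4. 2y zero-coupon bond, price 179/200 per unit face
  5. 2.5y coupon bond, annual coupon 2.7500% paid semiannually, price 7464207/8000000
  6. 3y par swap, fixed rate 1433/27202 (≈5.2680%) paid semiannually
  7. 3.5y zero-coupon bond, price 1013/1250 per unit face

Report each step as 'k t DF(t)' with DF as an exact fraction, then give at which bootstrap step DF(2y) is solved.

step 1 [0.5y] swap r/2=459/9541: DF=(1 − 459/9541·(0))/(1+459/9541) = 9541/10000 ≈ 0.954100
step 2 [1y] zero: DF = P = 9383/10000 ≈ 0.938300
step 3 [1.5y] swap r/2=737/28187: DF=(1 − 737/28187·(0.954100+0.938300))/(1+737/28187) = 9263/10000 ≈ 0.926300
step 4 [2y] zero: DF = P = 179/200 ≈ 0.895000
step 5 [2.5y] bond c/2=11/800: DF=(7464207/8000000 − 11/800·(0.954100+0.938300+0.926300+0.895000))/(1+11/800) = 87/100 ≈ 0.870000
step 6 [3y] swap r/2=1433/54404: DF=(1 − 1433/54404·(0.954100+0.938300+0.926300+0.895000+0.870000))/(1+1433/54404) = 8567/10000 ≈ 0.856700
step 7 [3.5y] zero: DF = P = 1013/1250 ≈ 0.810400

1 1/2 9541/10000
2 1 9383/10000
3 3/2 9263/10000
4 2 179/200
5 5/2 87/100
6 3 8567/10000
7 7/2 1013/1250
DF(2y) is solved at step 4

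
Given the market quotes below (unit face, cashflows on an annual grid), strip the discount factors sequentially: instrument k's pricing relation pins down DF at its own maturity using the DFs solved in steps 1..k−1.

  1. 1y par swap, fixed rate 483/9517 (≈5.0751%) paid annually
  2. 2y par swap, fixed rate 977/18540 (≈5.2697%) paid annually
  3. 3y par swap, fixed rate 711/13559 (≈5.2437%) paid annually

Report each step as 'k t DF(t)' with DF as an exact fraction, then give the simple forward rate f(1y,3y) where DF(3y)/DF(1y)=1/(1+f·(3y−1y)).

1 1 9517/10000
2 2 9023/10000
3 3 4289/5000
f(1y,3y) = ((9517/10000)/(4289/5000) − 1)/(2) = 939/17156 ≈ 5.4733%

step 1 [1y] swap r/1=483/9517: DF=(1 − 483/9517·(0))/(1+483/9517) = 9517/10000 ≈ 0.951700
step 2 [2y] swap r/1=977/18540: DF=(1 − 977/18540·(0.951700))/(1+977/18540) = 9023/10000 ≈ 0.902300
step 3 [3y] swap r/1=711/13559: DF=(1 − 711/13559·(0.951700+0.902300))/(1+711/13559) = 4289/5000 ≈ 0.857800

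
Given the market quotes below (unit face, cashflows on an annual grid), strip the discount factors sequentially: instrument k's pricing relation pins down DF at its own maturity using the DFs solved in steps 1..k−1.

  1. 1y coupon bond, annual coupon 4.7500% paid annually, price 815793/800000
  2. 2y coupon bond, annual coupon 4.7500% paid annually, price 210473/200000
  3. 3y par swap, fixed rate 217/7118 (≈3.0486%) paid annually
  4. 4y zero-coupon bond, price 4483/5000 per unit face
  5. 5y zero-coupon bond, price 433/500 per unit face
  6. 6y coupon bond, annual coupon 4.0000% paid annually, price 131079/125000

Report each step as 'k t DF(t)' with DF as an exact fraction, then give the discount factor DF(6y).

1 1 1947/2000
2 2 1921/2000
3 3 2283/2500
4 4 4483/5000
5 5 433/500
6 6 831/1000
DF(6y) = 831/1000 ≈ 0.831000

step 1 [1y] bond c/1=19/400: DF=(815793/800000 − 19/400·(0))/(1+19/400) = 1947/2000 ≈ 0.973500
step 2 [2y] bond c/1=19/400: DF=(210473/200000 − 19/400·(0.973500))/(1+19/400) = 1921/2000 ≈ 0.960500
step 3 [3y] swap r/1=217/7118: DF=(1 − 217/7118·(0.973500+0.960500))/(1+217/7118) = 2283/2500 ≈ 0.913200
step 4 [4y] zero: DF = P = 4483/5000 ≈ 0.896600
step 5 [5y] zero: DF = P = 433/500 ≈ 0.866000
step 6 [6y] bond c/1=1/25: DF=(131079/125000 − 1/25·(0.973500+0.960500+0.913200+0.896600+0.866000))/(1+1/25) = 831/1000 ≈ 0.831000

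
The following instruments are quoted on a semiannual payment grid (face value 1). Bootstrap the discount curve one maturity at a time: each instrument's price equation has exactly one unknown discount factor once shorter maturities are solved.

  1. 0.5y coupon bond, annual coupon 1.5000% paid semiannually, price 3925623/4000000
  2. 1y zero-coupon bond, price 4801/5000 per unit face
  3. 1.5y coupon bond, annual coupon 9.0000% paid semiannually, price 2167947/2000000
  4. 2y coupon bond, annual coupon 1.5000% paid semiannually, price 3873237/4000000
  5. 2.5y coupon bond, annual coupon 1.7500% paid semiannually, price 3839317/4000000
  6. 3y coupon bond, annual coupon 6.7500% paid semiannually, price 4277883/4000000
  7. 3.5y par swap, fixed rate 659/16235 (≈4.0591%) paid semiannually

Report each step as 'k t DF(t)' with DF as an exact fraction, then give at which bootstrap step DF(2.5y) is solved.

step 1 [0.5y] bond c/2=3/400: DF=(3925623/4000000 − 3/400·(0))/(1+3/400) = 9741/10000 ≈ 0.974100
step 2 [1y] zero: DF = P = 4801/5000 ≈ 0.960200
step 3 [1.5y] bond c/2=9/200: DF=(2167947/2000000 − 9/200·(0.974100+0.960200))/(1+9/200) = 477/500 ≈ 0.954000
step 4 [2y] bond c/2=3/400: DF=(3873237/4000000 − 3/400·(0.974100+0.960200+0.954000))/(1+3/400) = 2349/2500 ≈ 0.939600
step 5 [2.5y] bond c/2=7/800: DF=(3839317/4000000 − 7/800·(0.974100+0.960200+0.954000+0.939600))/(1+7/800) = 9183/10000 ≈ 0.918300
step 6 [3y] bond c/2=27/800: DF=(4277883/4000000 − 27/800·(0.974100+0.960200+0.954000+0.939600+0.918300))/(1+27/800) = 2199/2500 ≈ 0.879600
step 7 [3.5y] swap r/2=659/32470: DF=(1 − 659/32470·(0.974100+0.960200+0.954000+0.939600+0.918300+0.879600))/(1+659/32470) = 4341/5000 ≈ 0.868200

1 1/2 9741/10000
2 1 4801/5000
3 3/2 477/500
4 2 2349/2500
5 5/2 9183/10000
6 3 2199/2500
7 7/2 4341/5000
DF(2.5y) is solved at step 5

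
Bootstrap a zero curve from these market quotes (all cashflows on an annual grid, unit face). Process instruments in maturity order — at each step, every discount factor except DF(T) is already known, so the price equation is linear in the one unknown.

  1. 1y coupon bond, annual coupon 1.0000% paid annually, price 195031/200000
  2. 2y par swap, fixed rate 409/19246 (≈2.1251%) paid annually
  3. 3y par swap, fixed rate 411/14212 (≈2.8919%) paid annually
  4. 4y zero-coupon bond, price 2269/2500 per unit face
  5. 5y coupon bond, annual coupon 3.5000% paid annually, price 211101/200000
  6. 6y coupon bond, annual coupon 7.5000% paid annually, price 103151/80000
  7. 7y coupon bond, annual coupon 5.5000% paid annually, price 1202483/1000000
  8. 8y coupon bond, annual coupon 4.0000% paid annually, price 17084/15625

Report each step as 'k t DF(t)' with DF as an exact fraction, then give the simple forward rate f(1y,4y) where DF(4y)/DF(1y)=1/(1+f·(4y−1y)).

step 1 [1y] bond c/1=1/100: DF=(195031/200000 − 1/100·(0))/(1+1/100) = 1931/2000 ≈ 0.965500
step 2 [2y] swap r/1=409/19246: DF=(1 − 409/19246·(0.965500))/(1+409/19246) = 9591/10000 ≈ 0.959100
step 3 [3y] swap r/1=411/14212: DF=(1 − 411/14212·(0.965500+0.959100))/(1+411/14212) = 4589/5000 ≈ 0.917800
step 4 [4y] zero: DF = P = 2269/2500 ≈ 0.907600
step 5 [5y] bond c/1=7/200: DF=(211101/200000 − 7/200·(0.965500+0.959100+0.917800+0.907600))/(1+7/200) = 893/1000 ≈ 0.893000
step 6 [6y] bond c/1=3/40: DF=(103151/80000 − 3/40·(0.965500+0.959100+0.917800+0.907600+0.893000))/(1+3/40) = 1751/2000 ≈ 0.875500
step 7 [7y] bond c/1=11/200: DF=(1202483/1000000 − 11/200·(0.965500+0.959100+0.917800+0.907600+0.893000+0.875500))/(1+11/200) = 8521/10000 ≈ 0.852100
step 8 [8y] bond c/1=1/25: DF=(17084/15625 − 1/25·(0.965500+0.959100+0.917800+0.907600+0.893000+0.875500+0.852100))/(1+1/25) = 8063/10000 ≈ 0.806300

1 1 1931/2000
2 2 9591/10000
3 3 4589/5000
4 4 2269/2500
5 5 893/1000
6 6 1751/2000
7 7 8521/10000
8 8 8063/10000
f(1y,4y) = ((1931/2000)/(2269/2500) − 1)/(3) = 193/9076 ≈ 2.1265%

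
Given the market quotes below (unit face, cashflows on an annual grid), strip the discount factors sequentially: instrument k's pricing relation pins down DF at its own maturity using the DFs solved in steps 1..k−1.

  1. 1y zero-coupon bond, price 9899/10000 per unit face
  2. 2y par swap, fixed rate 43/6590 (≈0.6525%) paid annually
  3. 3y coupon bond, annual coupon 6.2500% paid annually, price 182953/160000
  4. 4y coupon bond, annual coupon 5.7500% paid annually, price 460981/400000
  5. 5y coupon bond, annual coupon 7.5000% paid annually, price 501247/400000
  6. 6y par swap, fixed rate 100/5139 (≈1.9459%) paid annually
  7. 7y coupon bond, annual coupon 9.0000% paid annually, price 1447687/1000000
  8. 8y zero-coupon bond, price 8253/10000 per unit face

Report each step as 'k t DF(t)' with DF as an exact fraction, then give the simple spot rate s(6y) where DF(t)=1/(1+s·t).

step 1 [1y] zero: DF = P = 9899/10000 ≈ 0.989900
step 2 [2y] swap r/1=43/6590: DF=(1 − 43/6590·(0.989900))/(1+43/6590) = 9871/10000 ≈ 0.987100
step 3 [3y] bond c/1=1/16: DF=(182953/160000 − 1/16·(0.989900+0.987100))/(1+1/16) = 9599/10000 ≈ 0.959900
step 4 [4y] bond c/1=23/400: DF=(460981/400000 − 23/400·(0.989900+0.987100+0.959900))/(1+23/400) = 9301/10000 ≈ 0.930100
step 5 [5y] bond c/1=3/40: DF=(501247/400000 − 3/40·(0.989900+0.987100+0.959900+0.930100))/(1+3/40) = 8959/10000 ≈ 0.895900
step 6 [6y] swap r/1=100/5139: DF=(1 − 100/5139·(0.989900+0.987100+0.959900+0.930100+0.895900))/(1+100/5139) = 89/100 ≈ 0.890000
step 7 [7y] bond c/1=9/100: DF=(1447687/1000000 − 9/100·(0.989900+0.987100+0.959900+0.930100+0.895900+0.890000))/(1+9/100) = 4307/5000 ≈ 0.861400
step 8 [8y] zero: DF = P = 8253/10000 ≈ 0.825300

1 1 9899/10000
2 2 9871/10000
3 3 9599/10000
4 4 9301/10000
5 5 8959/10000
6 6 89/100
7 7 4307/5000
8 8 8253/10000
s(6y) = (1/(89/100) − 1)/(6) = 11/534 ≈ 2.0599%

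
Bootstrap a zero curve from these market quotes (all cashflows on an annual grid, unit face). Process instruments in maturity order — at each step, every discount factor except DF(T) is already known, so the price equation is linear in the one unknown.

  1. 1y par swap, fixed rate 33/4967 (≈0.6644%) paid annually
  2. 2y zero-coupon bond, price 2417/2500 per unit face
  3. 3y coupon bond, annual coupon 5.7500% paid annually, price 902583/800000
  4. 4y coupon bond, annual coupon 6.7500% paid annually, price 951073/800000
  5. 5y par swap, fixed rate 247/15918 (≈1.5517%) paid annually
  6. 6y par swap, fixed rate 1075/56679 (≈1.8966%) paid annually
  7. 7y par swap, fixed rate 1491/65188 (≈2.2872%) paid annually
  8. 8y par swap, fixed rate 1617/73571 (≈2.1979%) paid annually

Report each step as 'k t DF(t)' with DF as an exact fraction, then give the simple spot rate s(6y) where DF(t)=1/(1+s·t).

1 1 4967/5000
2 2 2417/2500
3 3 9603/10000
4 4 929/1000
5 5 9259/10000
6 6 357/400
7 7 8509/10000
8 8 8383/10000
s(6y) = (1/(357/400) − 1)/(6) = 43/2142 ≈ 2.0075%

step 1 [1y] swap r/1=33/4967: DF=(1 − 33/4967·(0))/(1+33/4967) = 4967/5000 ≈ 0.993400
step 2 [2y] zero: DF = P = 2417/2500 ≈ 0.966800
step 3 [3y] bond c/1=23/400: DF=(902583/800000 − 23/400·(0.993400+0.966800))/(1+23/400) = 9603/10000 ≈ 0.960300
step 4 [4y] bond c/1=27/400: DF=(951073/800000 − 27/400·(0.993400+0.966800+0.960300))/(1+27/400) = 929/1000 ≈ 0.929000
step 5 [5y] swap r/1=247/15918: DF=(1 − 247/15918·(0.993400+0.966800+0.960300+0.929000))/(1+247/15918) = 9259/10000 ≈ 0.925900
step 6 [6y] swap r/1=1075/56679: DF=(1 − 1075/56679·(0.993400+0.966800+0.960300+0.929000+0.925900))/(1+1075/56679) = 357/400 ≈ 0.892500
step 7 [7y] swap r/1=1491/65188: DF=(1 − 1491/65188·(0.993400+0.966800+0.960300+0.929000+0.925900+0.892500))/(1+1491/65188) = 8509/10000 ≈ 0.850900
step 8 [8y] swap r/1=1617/73571: DF=(1 − 1617/73571·(0.993400+0.966800+0.960300+0.929000+0.925900+0.892500+0.850900))/(1+1617/73571) = 8383/10000 ≈ 0.838300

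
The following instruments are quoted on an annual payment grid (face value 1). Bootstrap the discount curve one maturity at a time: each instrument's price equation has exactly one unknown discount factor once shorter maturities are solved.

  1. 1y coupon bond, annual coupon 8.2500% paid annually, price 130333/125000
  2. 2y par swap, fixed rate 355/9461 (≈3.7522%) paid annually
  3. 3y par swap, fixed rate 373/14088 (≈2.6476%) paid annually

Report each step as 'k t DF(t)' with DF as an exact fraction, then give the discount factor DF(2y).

step 1 [1y] bond c/1=33/400: DF=(130333/125000 − 33/400·(0))/(1+33/400) = 602/625 ≈ 0.963200
step 2 [2y] swap r/1=355/9461: DF=(1 − 355/9461·(0.963200))/(1+355/9461) = 929/1000 ≈ 0.929000
step 3 [3y] swap r/1=373/14088: DF=(1 − 373/14088·(0.963200+0.929000))/(1+373/14088) = 4627/5000 ≈ 0.925400

1 1 602/625
2 2 929/1000
3 3 4627/5000
DF(2y) = 929/1000 ≈ 0.929000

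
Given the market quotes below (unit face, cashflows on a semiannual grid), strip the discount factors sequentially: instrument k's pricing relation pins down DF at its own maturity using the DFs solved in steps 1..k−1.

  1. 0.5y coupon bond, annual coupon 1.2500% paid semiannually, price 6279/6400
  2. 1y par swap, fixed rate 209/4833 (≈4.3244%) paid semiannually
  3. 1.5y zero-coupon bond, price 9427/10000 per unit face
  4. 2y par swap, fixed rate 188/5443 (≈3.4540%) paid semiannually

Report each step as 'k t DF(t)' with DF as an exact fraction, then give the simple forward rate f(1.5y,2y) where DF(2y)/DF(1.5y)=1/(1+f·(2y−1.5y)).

1 1/2 39/40
2 1 4791/5000
3 3/2 9427/10000
4 2 4671/5000
f(1.5y,2y) = ((9427/10000)/(4671/5000) − 1)/(1/2) = 85/4671 ≈ 1.8197%

step 1 [0.5y] bond c/2=1/160: DF=(6279/6400 − 1/160·(0))/(1+1/160) = 39/40 ≈ 0.975000
step 2 [1y] swap r/2=209/9666: DF=(1 − 209/9666·(0.975000))/(1+209/9666) = 4791/5000 ≈ 0.958200
step 3 [1.5y] zero: DF = P = 9427/10000 ≈ 0.942700
step 4 [2y] swap r/2=94/5443: DF=(1 − 94/5443·(0.975000+0.958200+0.942700))/(1+94/5443) = 4671/5000 ≈ 0.934200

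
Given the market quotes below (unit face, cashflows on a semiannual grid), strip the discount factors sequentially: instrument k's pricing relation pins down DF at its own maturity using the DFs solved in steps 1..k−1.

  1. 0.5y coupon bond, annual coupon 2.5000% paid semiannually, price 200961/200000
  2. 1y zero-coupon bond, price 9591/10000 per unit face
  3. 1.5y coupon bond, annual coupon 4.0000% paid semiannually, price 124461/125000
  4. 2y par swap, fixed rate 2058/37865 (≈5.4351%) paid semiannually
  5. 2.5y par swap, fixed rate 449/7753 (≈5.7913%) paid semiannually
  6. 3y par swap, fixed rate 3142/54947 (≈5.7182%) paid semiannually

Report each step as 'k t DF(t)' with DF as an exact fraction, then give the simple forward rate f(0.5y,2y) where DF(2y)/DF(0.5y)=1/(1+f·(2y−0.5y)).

step 1 [0.5y] bond c/2=1/80: DF=(200961/200000 − 1/80·(0))/(1+1/80) = 2481/2500 ≈ 0.992400
step 2 [1y] zero: DF = P = 9591/10000 ≈ 0.959100
step 3 [1.5y] bond c/2=1/50: DF=(124461/125000 − 1/50·(0.992400+0.959100))/(1+1/50) = 9379/10000 ≈ 0.937900
step 4 [2y] swap r/2=1029/37865: DF=(1 − 1029/37865·(0.992400+0.959100+0.937900))/(1+1029/37865) = 8971/10000 ≈ 0.897100
step 5 [2.5y] swap r/2=449/15506: DF=(1 − 449/15506·(0.992400+0.959100+0.937900+0.897100))/(1+449/15506) = 8653/10000 ≈ 0.865300
step 6 [3y] swap r/2=1571/54947: DF=(1 − 1571/54947·(0.992400+0.959100+0.937900+0.897100+0.865300))/(1+1571/54947) = 8429/10000 ≈ 0.842900

1 1/2 2481/2500
2 1 9591/10000
3 3/2 9379/10000
4 2 8971/10000
5 5/2 8653/10000
6 3 8429/10000
f(0.5y,2y) = ((2481/2500)/(8971/10000) − 1)/(3/2) = 1906/26913 ≈ 7.0821%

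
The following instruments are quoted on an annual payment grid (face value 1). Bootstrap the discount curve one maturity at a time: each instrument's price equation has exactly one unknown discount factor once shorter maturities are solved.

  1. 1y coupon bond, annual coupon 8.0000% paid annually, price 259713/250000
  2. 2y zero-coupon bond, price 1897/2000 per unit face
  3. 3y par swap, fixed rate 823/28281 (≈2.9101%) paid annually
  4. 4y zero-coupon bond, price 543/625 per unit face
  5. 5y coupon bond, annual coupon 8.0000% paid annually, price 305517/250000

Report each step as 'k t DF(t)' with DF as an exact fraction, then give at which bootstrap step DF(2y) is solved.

1 1 9619/10000
2 2 1897/2000
3 3 9177/10000
4 4 543/625
5 5 8577/10000
DF(2y) is solved at step 2

step 1 [1y] bond c/1=2/25: DF=(259713/250000 − 2/25·(0))/(1+2/25) = 9619/10000 ≈ 0.961900
step 2 [2y] zero: DF = P = 1897/2000 ≈ 0.948500
step 3 [3y] swap r/1=823/28281: DF=(1 − 823/28281·(0.961900+0.948500))/(1+823/28281) = 9177/10000 ≈ 0.917700
step 4 [4y] zero: DF = P = 543/625 ≈ 0.868800
step 5 [5y] bond c/1=2/25: DF=(305517/250000 − 2/25·(0.961900+0.948500+0.917700+0.868800))/(1+2/25) = 8577/10000 ≈ 0.857700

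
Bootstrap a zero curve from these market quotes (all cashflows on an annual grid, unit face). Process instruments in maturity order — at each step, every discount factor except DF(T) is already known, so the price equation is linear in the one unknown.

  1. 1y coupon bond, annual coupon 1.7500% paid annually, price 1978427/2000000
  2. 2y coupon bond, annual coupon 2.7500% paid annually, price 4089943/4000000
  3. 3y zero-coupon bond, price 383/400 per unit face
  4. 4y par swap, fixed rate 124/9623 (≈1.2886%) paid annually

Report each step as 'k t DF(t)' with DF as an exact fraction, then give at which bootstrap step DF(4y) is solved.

1 1 4861/5000
2 2 9691/10000
3 3 383/400
4 4 594/625
DF(4y) is solved at step 4

step 1 [1y] bond c/1=7/400: DF=(1978427/2000000 − 7/400·(0))/(1+7/400) = 4861/5000 ≈ 0.972200
step 2 [2y] bond c/1=11/400: DF=(4089943/4000000 − 11/400·(0.972200))/(1+11/400) = 9691/10000 ≈ 0.969100
step 3 [3y] zero: DF = P = 383/400 ≈ 0.957500
step 4 [4y] swap r/1=124/9623: DF=(1 − 124/9623·(0.972200+0.969100+0.957500))/(1+124/9623) = 594/625 ≈ 0.950400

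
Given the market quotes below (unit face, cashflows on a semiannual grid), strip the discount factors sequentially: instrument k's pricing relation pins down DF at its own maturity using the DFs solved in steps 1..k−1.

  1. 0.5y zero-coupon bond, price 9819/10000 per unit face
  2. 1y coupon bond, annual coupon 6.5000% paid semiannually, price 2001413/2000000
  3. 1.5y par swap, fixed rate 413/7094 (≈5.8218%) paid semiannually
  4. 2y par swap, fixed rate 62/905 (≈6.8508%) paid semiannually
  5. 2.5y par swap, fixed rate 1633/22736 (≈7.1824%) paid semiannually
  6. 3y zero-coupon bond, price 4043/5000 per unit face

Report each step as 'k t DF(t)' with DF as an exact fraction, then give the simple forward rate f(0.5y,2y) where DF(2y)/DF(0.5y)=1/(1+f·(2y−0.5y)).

step 1 [0.5y] zero: DF = P = 9819/10000 ≈ 0.981900
step 2 [1y] bond c/2=13/400: DF=(2001413/2000000 − 13/400·(0.981900))/(1+13/400) = 9383/10000 ≈ 0.938300
step 3 [1.5y] swap r/2=413/14188: DF=(1 − 413/14188·(0.981900+0.938300))/(1+413/14188) = 4587/5000 ≈ 0.917400
step 4 [2y] swap r/2=31/905: DF=(1 − 31/905·(0.981900+0.938300+0.917400))/(1+31/905) = 8729/10000 ≈ 0.872900
step 5 [2.5y] swap r/2=1633/45472: DF=(1 − 1633/45472·(0.981900+0.938300+0.917400+0.872900))/(1+1633/45472) = 8367/10000 ≈ 0.836700
step 6 [3y] zero: DF = P = 4043/5000 ≈ 0.808600

1 1/2 9819/10000
2 1 9383/10000
3 3/2 4587/5000
4 2 8729/10000
5 5/2 8367/10000
6 3 4043/5000
f(0.5y,2y) = ((9819/10000)/(8729/10000) − 1)/(3/2) = 2180/26187 ≈ 8.3247%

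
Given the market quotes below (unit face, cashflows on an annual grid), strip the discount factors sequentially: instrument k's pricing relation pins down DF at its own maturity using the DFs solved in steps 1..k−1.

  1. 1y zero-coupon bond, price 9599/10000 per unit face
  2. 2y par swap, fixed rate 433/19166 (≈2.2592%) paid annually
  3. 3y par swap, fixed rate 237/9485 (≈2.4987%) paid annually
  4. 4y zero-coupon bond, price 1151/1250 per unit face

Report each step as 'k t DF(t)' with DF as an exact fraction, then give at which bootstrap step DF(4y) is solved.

1 1 9599/10000
2 2 9567/10000
3 3 9289/10000
4 4 1151/1250
DF(4y) is solved at step 4

step 1 [1y] zero: DF = P = 9599/10000 ≈ 0.959900
step 2 [2y] swap r/1=433/19166: DF=(1 − 433/19166·(0.959900))/(1+433/19166) = 9567/10000 ≈ 0.956700
step 3 [3y] swap r/1=237/9485: DF=(1 − 237/9485·(0.959900+0.956700))/(1+237/9485) = 9289/10000 ≈ 0.928900
step 4 [4y] zero: DF = P = 1151/1250 ≈ 0.920800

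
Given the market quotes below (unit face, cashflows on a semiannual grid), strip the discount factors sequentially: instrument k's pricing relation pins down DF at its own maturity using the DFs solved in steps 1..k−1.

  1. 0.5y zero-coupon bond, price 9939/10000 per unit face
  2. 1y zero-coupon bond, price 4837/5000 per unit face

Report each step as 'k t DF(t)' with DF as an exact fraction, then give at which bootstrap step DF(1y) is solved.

step 1 [0.5y] zero: DF = P = 9939/10000 ≈ 0.993900
step 2 [1y] zero: DF = P = 4837/5000 ≈ 0.967400

1 1/2 9939/10000
2 1 4837/5000
DF(1y) is solved at step 2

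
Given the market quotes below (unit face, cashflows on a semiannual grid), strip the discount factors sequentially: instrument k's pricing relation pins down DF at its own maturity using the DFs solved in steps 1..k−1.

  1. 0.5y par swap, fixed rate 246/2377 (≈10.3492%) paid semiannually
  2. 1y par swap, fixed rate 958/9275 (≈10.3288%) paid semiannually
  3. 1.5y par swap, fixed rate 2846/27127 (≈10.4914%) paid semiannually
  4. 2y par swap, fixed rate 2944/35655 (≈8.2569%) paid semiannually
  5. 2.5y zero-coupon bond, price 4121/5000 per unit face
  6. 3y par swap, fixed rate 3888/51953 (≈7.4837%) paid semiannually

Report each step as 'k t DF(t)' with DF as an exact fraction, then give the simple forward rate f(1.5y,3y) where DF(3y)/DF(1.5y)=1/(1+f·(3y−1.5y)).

step 1 [0.5y] swap r/2=123/2377: DF=(1 − 123/2377·(0))/(1+123/2377) = 2377/2500 ≈ 0.950800
step 2 [1y] swap r/2=479/9275: DF=(1 − 479/9275·(0.950800))/(1+479/9275) = 4521/5000 ≈ 0.904200
step 3 [1.5y] swap r/2=1423/27127: DF=(1 − 1423/27127·(0.950800+0.904200))/(1+1423/27127) = 8577/10000 ≈ 0.857700
step 4 [2y] swap r/2=1472/35655: DF=(1 − 1472/35655·(0.950800+0.904200+0.857700))/(1+1472/35655) = 533/625 ≈ 0.852800
step 5 [2.5y] zero: DF = P = 4121/5000 ≈ 0.824200
step 6 [3y] swap r/2=1944/51953: DF=(1 − 1944/51953·(0.950800+0.904200+0.857700+0.852800+0.824200))/(1+1944/51953) = 1007/1250 ≈ 0.805600

1 1/2 2377/2500
2 1 4521/5000
3 3/2 8577/10000
4 2 533/625
5 5/2 4121/5000
6 3 1007/1250
f(1.5y,3y) = ((8577/10000)/(1007/1250) − 1)/(3/2) = 521/12084 ≈ 4.3115%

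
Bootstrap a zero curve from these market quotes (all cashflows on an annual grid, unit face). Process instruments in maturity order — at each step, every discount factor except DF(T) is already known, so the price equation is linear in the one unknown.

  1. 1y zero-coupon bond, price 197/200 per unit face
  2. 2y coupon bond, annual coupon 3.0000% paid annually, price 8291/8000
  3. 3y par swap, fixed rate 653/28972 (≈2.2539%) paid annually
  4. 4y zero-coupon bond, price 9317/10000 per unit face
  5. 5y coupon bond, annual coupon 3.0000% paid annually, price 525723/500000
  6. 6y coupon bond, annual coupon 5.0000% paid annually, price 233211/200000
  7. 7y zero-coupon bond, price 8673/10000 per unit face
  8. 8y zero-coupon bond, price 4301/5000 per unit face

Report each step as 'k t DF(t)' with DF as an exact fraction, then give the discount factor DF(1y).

step 1 [1y] zero: DF = P = 197/200 ≈ 0.985000
step 2 [2y] bond c/1=3/100: DF=(8291/8000 − 3/100·(0.985000))/(1+3/100) = 391/400 ≈ 0.977500
step 3 [3y] swap r/1=653/28972: DF=(1 − 653/28972·(0.985000+0.977500))/(1+653/28972) = 9347/10000 ≈ 0.934700
step 4 [4y] zero: DF = P = 9317/10000 ≈ 0.931700
step 5 [5y] bond c/1=3/100: DF=(525723/500000 − 3/100·(0.985000+0.977500+0.934700+0.931700))/(1+3/100) = 9093/10000 ≈ 0.909300
step 6 [6y] bond c/1=1/20: DF=(233211/200000 − 1/20·(0.985000+0.977500+0.934700+0.931700+0.909300))/(1+1/20) = 8849/10000 ≈ 0.884900
step 7 [7y] zero: DF = P = 8673/10000 ≈ 0.867300
step 8 [8y] zero: DF = P = 4301/5000 ≈ 0.860200

1 1 197/200
2 2 391/400
3 3 9347/10000
4 4 9317/10000
5 5 9093/10000
6 6 8849/10000
7 7 8673/10000
8 8 4301/5000
DF(1y) = 197/200 ≈ 0.985000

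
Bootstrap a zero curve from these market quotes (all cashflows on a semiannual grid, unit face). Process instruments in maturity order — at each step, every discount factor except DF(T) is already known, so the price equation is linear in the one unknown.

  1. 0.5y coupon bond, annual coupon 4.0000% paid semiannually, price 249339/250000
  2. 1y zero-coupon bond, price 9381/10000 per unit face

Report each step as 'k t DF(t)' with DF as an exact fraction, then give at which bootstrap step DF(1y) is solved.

1 1/2 4889/5000
2 1 9381/10000
DF(1y) is solved at step 2

step 1 [0.5y] bond c/2=1/50: DF=(249339/250000 − 1/50·(0))/(1+1/50) = 4889/5000 ≈ 0.977800
step 2 [1y] zero: DF = P = 9381/10000 ≈ 0.938100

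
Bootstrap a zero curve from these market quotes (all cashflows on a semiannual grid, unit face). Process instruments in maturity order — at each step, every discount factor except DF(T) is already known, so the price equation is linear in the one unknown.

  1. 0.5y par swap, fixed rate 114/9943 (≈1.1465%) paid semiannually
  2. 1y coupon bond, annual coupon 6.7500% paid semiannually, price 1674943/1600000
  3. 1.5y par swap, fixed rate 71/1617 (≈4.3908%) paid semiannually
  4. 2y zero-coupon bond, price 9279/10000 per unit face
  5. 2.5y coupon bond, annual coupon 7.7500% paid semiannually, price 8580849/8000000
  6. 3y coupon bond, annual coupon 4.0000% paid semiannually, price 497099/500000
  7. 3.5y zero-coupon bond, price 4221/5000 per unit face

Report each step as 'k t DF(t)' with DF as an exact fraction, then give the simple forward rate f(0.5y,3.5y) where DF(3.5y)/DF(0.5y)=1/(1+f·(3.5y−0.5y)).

step 1 [0.5y] swap r/2=57/9943: DF=(1 − 57/9943·(0))/(1+57/9943) = 9943/10000 ≈ 0.994300
step 2 [1y] bond c/2=27/800: DF=(1674943/1600000 − 27/800·(0.994300))/(1+27/800) = 4901/5000 ≈ 0.980200
step 3 [1.5y] swap r/2=71/3234: DF=(1 − 71/3234·(0.994300+0.980200))/(1+71/3234) = 9361/10000 ≈ 0.936100
step 4 [2y] zero: DF = P = 9279/10000 ≈ 0.927900
step 5 [2.5y] bond c/2=31/800: DF=(8580849/8000000 − 31/800·(0.994300+0.980200+0.936100+0.927900))/(1+31/800) = 4447/5000 ≈ 0.889400
step 6 [3y] bond c/2=1/50: DF=(497099/500000 − 1/50·(0.994300+0.980200+0.936100+0.927900+0.889400))/(1+1/50) = 441/500 ≈ 0.882000
step 7 [3.5y] zero: DF = P = 4221/5000 ≈ 0.844200

1 1/2 9943/10000
2 1 4901/5000
3 3/2 9361/10000
4 2 9279/10000
5 5/2 4447/5000
6 3 441/500
7 7/2 4221/5000
f(0.5y,3.5y) = ((9943/10000)/(4221/5000) − 1)/(3) = 1501/25326 ≈ 5.9267%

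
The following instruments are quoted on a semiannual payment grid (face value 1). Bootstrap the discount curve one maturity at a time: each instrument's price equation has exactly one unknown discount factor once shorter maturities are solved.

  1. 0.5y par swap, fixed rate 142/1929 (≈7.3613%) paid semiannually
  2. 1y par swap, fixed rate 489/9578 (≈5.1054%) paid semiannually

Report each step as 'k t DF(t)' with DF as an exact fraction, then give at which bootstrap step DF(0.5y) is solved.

step 1 [0.5y] swap r/2=71/1929: DF=(1 − 71/1929·(0))/(1+71/1929) = 1929/2000 ≈ 0.964500
step 2 [1y] swap r/2=489/19156: DF=(1 − 489/19156·(0.964500))/(1+489/19156) = 9511/10000 ≈ 0.951100

1 1/2 1929/2000
2 1 9511/10000
DF(0.5y) is solved at step 1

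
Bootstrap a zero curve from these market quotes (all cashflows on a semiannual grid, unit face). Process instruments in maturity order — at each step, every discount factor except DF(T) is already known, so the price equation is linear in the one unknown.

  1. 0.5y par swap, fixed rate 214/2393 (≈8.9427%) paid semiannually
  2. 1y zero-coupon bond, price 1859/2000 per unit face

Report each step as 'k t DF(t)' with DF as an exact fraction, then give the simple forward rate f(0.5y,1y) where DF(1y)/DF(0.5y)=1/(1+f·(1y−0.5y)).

step 1 [0.5y] swap r/2=107/2393: DF=(1 − 107/2393·(0))/(1+107/2393) = 2393/2500 ≈ 0.957200
step 2 [1y] zero: DF = P = 1859/2000 ≈ 0.929500

1 1/2 2393/2500
2 1 1859/2000
f(0.5y,1y) = ((2393/2500)/(1859/2000) − 1)/(1/2) = 554/9295 ≈ 5.9602%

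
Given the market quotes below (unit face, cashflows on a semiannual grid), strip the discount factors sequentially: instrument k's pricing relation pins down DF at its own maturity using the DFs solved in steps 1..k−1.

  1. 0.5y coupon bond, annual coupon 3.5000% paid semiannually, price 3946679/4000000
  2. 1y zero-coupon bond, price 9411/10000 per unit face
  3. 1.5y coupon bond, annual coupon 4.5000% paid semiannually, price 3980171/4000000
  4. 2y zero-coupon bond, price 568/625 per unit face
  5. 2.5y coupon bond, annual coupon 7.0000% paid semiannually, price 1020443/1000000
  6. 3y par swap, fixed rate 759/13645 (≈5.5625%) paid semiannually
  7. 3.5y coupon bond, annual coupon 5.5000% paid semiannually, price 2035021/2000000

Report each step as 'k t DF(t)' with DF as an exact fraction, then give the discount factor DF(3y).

step 1 [0.5y] bond c/2=7/400: DF=(3946679/4000000 − 7/400·(0))/(1+7/400) = 9697/10000 ≈ 0.969700
step 2 [1y] zero: DF = P = 9411/10000 ≈ 0.941100
step 3 [1.5y] bond c/2=9/400: DF=(3980171/4000000 − 9/400·(0.969700+0.941100))/(1+9/400) = 9311/10000 ≈ 0.931100
step 4 [2y] zero: DF = P = 568/625 ≈ 0.908800
step 5 [2.5y] bond c/2=7/200: DF=(1020443/1000000 − 7/200·(0.969700+0.941100+0.931100+0.908800))/(1+7/200) = 8591/10000 ≈ 0.859100
step 6 [3y] swap r/2=759/27290: DF=(1 − 759/27290·(0.969700+0.941100+0.931100+0.908800+0.859100))/(1+759/27290) = 4241/5000 ≈ 0.848200
step 7 [3.5y] bond c/2=11/400: DF=(2035021/2000000 − 11/400·(0.969700+0.941100+0.931100+0.908800+0.859100+0.848200))/(1+11/400) = 4221/5000 ≈ 0.844200

1 1/2 9697/10000
2 1 9411/10000
3 3/2 9311/10000
4 2 568/625
5 5/2 8591/10000
6 3 4241/5000
7 7/2 4221/5000
DF(3y) = 4241/5000 ≈ 0.848200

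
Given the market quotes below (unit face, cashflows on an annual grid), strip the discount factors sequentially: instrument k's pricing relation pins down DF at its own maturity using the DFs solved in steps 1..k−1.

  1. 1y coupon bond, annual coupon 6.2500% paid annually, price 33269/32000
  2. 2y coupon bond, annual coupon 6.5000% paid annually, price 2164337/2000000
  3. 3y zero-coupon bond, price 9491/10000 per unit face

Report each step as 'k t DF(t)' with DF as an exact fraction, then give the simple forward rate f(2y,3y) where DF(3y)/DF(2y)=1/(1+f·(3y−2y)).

1 1 1957/2000
2 2 2391/2500
3 3 9491/10000
f(2y,3y) = ((2391/2500)/(9491/10000) − 1)/(1) = 73/9491 ≈ 0.7691%

step 1 [1y] bond c/1=1/16: DF=(33269/32000 − 1/16·(0))/(1+1/16) = 1957/2000 ≈ 0.978500
step 2 [2y] bond c/1=13/200: DF=(2164337/2000000 − 13/200·(0.978500))/(1+13/200) = 2391/2500 ≈ 0.956400
step 3 [3y] zero: DF = P = 9491/10000 ≈ 0.949100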